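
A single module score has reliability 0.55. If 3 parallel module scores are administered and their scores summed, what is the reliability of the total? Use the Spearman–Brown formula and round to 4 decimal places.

0.7857

ρ_k = kρ / (1 + (k−1)ρ) = 3·0.55 / (1 + 2·0.55) = 1.650 / 2.100 = 0.7857.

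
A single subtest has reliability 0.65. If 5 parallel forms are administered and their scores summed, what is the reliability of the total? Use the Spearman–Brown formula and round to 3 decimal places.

0.903

ρ_k = kρ / (1 + (k−1)ρ) = 5·0.65 / (1 + 4·0.65) = 3.250 / 3.600 = 0.903.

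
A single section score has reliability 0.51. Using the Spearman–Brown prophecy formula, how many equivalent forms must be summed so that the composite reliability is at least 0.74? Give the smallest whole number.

k ≥ ρ*(1−ρ₁)/(ρ₁(1−ρ*)) = 0.74·0.49 / (0.51·0.26) = 2.735.
Smallest integer k = 3.

3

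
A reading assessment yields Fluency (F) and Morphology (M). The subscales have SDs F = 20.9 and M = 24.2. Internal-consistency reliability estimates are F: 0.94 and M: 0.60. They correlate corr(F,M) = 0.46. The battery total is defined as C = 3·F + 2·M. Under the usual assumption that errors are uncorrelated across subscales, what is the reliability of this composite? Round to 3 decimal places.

Var(C) = 3²·20.9² + 2²·24.2² + 2·[6·20.9·24.2·0.46] = 6273.85 + 2791.91 = 9065.76.
With uncorrelated errors the cross-covariances are all true-score covariance, so they carry over unchanged; only the diagonal terms shrink to ρᵢσᵢ².
True-score variance = [3²·20.9²·0.94 + 2²·24.2²·0.60] + 2791.91 = 5100.95 + 2791.91 = 7892.85.
Reliability = 7892.85 / 9065.76 = 0.871.

0.871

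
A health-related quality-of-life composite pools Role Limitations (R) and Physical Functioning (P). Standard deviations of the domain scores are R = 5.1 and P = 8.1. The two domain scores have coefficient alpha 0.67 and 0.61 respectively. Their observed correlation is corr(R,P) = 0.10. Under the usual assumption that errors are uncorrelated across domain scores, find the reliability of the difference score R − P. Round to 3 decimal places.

Var(R−P) = 5.1² + 8.1² − 2·5.1·8.1·0.10 = 91.62 − 8.262 = 83.358.
With uncorrelated errors the cross-covariances are all true-score covariance, so they carry over unchanged; only the diagonal terms shrink to ρᵢσᵢ².
True-score variance = [5.1²·0.67 + 8.1²·0.61] − 8.262 = 57.4488 − 8.262 = 49.1868.
Reliability = 49.1868 / 83.358 = 0.590.

0.590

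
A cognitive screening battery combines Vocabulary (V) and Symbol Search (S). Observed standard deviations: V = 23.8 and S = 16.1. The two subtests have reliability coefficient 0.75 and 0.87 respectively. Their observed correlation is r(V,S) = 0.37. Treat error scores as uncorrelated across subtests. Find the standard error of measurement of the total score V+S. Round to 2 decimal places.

13.24

Var(total) = 825.65 + 283.553 = 1109.2.
True-score variance = 650.343 + 283.553 = 933.896, so reliability = 0.8420.
Error variance = 1109.2 − 933.896 = 175.307; SEM = √175.307 = 13.24.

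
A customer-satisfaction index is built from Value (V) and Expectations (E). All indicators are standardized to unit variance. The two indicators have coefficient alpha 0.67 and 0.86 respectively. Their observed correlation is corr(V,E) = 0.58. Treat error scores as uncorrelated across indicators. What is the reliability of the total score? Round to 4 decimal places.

Var(V+E) = 2 + 2·[0.58] = 2 + 1.16 = 3.16.
Because errors are independent across components, Cov(Tᵢ,Tⱼ) = Cov(Xᵢ,Xⱼ); the off-diagonal part of the true-score variance is the same as above.
True-score variance = [0.67 + 0.86] + 1.16 = 1.53 + 1.16 = 2.69.
Reliability = 2.69 / 3.16 = 0.8513.

0.8513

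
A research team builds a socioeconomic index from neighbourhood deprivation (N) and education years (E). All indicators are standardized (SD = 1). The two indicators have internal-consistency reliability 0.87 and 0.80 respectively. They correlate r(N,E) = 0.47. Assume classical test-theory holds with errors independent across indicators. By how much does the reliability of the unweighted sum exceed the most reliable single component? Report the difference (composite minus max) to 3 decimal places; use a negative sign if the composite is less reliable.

Var(sum) = 2 + 0.94 = 2.94; true-score variance = 1.67 + 0.94 = 2.61; composite reliability = 0.8878.
Max component reliability = 0.8700.
Difference = 0.8878 − 0.8700 = 0.018.

0.018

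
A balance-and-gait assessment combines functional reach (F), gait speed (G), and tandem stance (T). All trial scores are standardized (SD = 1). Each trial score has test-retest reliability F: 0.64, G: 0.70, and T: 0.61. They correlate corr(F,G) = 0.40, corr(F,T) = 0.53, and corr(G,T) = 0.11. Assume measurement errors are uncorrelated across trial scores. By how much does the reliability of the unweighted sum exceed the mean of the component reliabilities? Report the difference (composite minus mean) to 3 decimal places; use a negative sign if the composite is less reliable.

0.143

Var(sum) = 3 + 2.08 = 5.08; true-score variance = 1.95 + 2.08 = 4.03; composite reliability = 0.7933.
Mean component reliability = 0.6500.
Difference = 0.7933 − 0.6500 = 0.143.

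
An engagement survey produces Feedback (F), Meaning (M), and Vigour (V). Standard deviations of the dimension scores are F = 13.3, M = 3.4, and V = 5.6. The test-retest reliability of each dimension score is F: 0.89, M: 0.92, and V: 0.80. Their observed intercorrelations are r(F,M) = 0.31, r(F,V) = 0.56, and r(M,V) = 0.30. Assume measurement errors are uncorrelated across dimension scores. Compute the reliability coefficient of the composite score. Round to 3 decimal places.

Var(F+M+V) = 13.3² + 3.4² + 5.6² + 2·[13.3·3.4·0.31 + 13.3·5.6·0.56 + 3.4·5.6·0.30] = 219.81 + 122.878 = 342.688.
With uncorrelated errors the cross-covariances are all true-score covariance, so they carry over unchanged; only the diagonal terms shrink to ρᵢσᵢ².
True-score variance = [13.3²·0.89 + 3.4²·0.92 + 5.6²·0.80] + 122.878 = 193.155 + 122.878 = 316.033.
Reliability = 316.033 / 342.688 = 0.922.

0.922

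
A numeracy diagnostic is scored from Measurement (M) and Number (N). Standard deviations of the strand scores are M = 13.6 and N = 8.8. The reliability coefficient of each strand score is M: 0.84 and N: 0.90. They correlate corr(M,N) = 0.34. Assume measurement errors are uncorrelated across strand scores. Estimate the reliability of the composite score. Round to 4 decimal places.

Var(M+N) = 13.6² + 8.8² + 2·[13.6·8.8·0.34] = 262.4 + 81.3824 = 343.782.
Because errors are independent across components, Cov(Tᵢ,Tⱼ) = Cov(Xᵢ,Xⱼ); the off-diagonal part of the true-score variance is the same as above.
True-score variance = [13.6²·0.84 + 8.8²·0.90] + 81.3824 = 225.062 + 81.3824 = 306.445.
Reliability = 306.445 / 343.782 = 0.8914.

0.8914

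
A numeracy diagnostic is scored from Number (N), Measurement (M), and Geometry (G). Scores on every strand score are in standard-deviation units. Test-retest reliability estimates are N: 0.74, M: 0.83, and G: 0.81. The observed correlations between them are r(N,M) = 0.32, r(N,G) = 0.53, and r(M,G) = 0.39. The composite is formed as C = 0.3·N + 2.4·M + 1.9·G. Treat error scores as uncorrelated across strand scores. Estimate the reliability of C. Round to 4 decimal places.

0.8801

Var(C) = 0.3² + 2.4² + 1.9² + 2·[0.72·0.32 + 0.57·0.53 + 4.56·0.39] = 9.46 + 4.6218 = 14.0818.
With uncorrelated errors the cross-covariances are all true-score covariance, so they carry over unchanged; only the diagonal terms shrink to ρᵢσᵢ².
True-score variance = [0.3²·0.74 + 2.4²·0.83 + 1.9²·0.81] + 4.6218 = 7.7715 + 4.6218 = 12.3933.
Reliability = 12.3933 / 14.0818 = 0.8801.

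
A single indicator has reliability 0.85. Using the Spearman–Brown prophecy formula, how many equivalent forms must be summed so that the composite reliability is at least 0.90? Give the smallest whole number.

k ≥ ρ*(1−ρ₁)/(ρ₁(1−ρ*)) = 0.90·0.15 / (0.85·0.10) = 1.588.
Smallest integer k = 2.

2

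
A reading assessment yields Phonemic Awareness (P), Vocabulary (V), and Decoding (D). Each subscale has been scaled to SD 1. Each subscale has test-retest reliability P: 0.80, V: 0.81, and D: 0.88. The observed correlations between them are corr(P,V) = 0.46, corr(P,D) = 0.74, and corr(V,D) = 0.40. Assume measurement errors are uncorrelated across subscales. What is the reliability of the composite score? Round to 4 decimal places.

0.9177

Var(P+V+D) = 3 + 2·[0.46 + 0.74 + 0.40] = 3 + 3.2 = 6.2.
With uncorrelated errors the cross-covariances are all true-score covariance, so they carry over unchanged; only the diagonal terms shrink to ρᵢσᵢ².
True-score variance = [0.80 + 0.81 + 0.88] + 3.2 = 2.49 + 3.2 = 5.69.
Reliability = 5.69 / 6.2 = 0.9177.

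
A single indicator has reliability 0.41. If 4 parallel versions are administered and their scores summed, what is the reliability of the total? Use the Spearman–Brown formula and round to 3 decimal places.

ρ_k = kρ / (1 + (k−1)ρ) = 4·0.41 / (1 + 3·0.41) = 1.640 / 2.230 = 0.735.

0.735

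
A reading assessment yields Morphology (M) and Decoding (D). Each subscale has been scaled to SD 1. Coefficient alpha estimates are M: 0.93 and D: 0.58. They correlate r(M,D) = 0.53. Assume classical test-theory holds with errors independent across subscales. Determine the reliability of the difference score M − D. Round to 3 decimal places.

Var(M−D) = 1 + 1 − 2·0.53 = 2 − 1.06 = 0.94.
With uncorrelated errors the cross-covariances are all true-score covariance, so they carry over unchanged; only the diagonal terms shrink to ρᵢσᵢ².
True-score variance = [0.93 + 0.58] − 1.06 = 1.51 − 1.06 = 0.45.
Reliability = 0.45 / 0.94 = 0.479.

0.479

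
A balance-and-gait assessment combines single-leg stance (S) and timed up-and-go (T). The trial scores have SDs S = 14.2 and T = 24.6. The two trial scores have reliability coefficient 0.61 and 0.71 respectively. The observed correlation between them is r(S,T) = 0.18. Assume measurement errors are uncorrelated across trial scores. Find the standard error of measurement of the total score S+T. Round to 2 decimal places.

Var(total) = 806.8 + 125.755 = 932.555.
True-score variance = 552.664 + 125.755 = 678.419, so reliability = 0.7275.
Error variance = 932.555 − 678.419 = 254.136; SEM = √254.136 = 15.94.

15.94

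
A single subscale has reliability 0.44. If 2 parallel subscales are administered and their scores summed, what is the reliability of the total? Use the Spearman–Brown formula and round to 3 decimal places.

ρ_k = kρ / (1 + (k−1)ρ) = 2·0.44 / (1 + 1·0.44) = 0.880 / 1.440 = 0.611.

0.611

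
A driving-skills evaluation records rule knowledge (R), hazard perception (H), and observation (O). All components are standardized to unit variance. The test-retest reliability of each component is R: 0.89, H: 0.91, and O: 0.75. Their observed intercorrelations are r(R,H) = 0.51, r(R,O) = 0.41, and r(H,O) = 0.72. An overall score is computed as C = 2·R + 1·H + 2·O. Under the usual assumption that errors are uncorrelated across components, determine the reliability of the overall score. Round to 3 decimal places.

Var(C) = 2² + 1 + 2² + 2·[2·0.51 + 4·0.41 + 2·0.72] = 9 + 8.2 = 17.2.
Under uncorrelated errors the observed covariances equal the true-score covariances, so only the own-variance terms attenuate.
True-score variance = [2²·0.89 + 0.91 + 2²·0.75] + 8.2 = 7.47 + 8.2 = 15.67.
Reliability = 15.67 / 17.2 = 0.911.

0.911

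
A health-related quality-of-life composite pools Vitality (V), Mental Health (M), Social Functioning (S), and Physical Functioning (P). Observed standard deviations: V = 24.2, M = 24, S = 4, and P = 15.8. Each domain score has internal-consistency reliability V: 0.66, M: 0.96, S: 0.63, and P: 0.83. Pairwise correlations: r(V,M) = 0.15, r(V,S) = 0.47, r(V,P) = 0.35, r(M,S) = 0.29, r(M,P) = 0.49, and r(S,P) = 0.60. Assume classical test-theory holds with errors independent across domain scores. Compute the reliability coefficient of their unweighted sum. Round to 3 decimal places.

0.890

Var(V+M+S+P) = 24.2² + 24² + 4² + 15.8² + 2·[24.2·24·0.15 + 24.2·4·0.47 + 24.2·15.8·0.35 + 24·4·0.29 + 24·15.8·0.49 + 4·15.8·0.60] = 1427.28 + 1036.02 = 2463.3.
Because errors are independent across components, Cov(Tᵢ,Tⱼ) = Cov(Xᵢ,Xⱼ); the off-diagonal part of the true-score variance is the same as above.
True-score variance = [24.2²·0.66 + 24²·0.96 + 4²·0.63 + 15.8²·0.83] + 1036.02 = 1156.76 + 1036.02 = 2192.78.
Reliability = 2192.78 / 2463.3 = 0.890.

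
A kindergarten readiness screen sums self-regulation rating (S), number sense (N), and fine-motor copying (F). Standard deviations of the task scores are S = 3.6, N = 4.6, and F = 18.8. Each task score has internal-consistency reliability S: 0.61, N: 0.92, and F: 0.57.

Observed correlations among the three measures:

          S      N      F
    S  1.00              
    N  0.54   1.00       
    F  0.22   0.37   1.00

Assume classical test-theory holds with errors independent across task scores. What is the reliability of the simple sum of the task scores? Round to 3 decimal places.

0.682

Var(S+N+F) = 3.6² + 4.6² + 18.8² + 2·[3.6·4.6·0.54 + 3.6·18.8·0.22 + 4.6·18.8·0.37] = 387.56 + 111.659 = 499.219.
With uncorrelated errors the cross-covariances are all true-score covariance, so they carry over unchanged; only the diagonal terms shrink to ρᵢσᵢ².
True-score variance = [3.6²·0.61 + 4.6²·0.92 + 18.8²·0.57] + 111.659 = 228.834 + 111.659 = 340.493.
Reliability = 340.493 / 499.219 = 0.682.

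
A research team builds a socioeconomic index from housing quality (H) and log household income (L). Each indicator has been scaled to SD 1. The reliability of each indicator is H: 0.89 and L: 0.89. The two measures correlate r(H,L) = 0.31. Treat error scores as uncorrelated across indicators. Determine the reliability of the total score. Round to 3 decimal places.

0.916

Var(H+L) = 2 + 2·[0.31] = 2 + 0.62 = 2.62.
With uncorrelated errors the cross-covariances are all true-score covariance, so they carry over unchanged; only the diagonal terms shrink to ρᵢσᵢ².
True-score variance = [0.89 + 0.89] + 0.62 = 1.78 + 0.62 = 2.4.
Reliability = 2.4 / 2.62 = 0.916.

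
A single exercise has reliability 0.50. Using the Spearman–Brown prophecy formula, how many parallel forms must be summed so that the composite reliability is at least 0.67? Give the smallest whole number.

k ≥ ρ*(1−ρ₁)/(ρ₁(1−ρ*)) = 0.67·0.50 / (0.50·0.33) = 2.030.
Smallest integer k = 3.

3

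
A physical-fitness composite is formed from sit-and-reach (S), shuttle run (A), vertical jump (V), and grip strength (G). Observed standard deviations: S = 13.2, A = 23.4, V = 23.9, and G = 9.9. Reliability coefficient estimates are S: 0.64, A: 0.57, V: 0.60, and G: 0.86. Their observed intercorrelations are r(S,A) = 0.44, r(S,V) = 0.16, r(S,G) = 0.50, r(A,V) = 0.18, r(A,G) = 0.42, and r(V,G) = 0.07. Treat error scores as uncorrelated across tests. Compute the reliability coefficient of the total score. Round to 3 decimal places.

0.767

Var(S+A+V+G) = 13.2² + 23.4² + 23.9² + 9.9² + 2·[13.2·23.4·0.44 + 13.2·23.9·0.16 + 13.2·9.9·0.50 + 23.4·23.9·0.18 + 23.4·9.9·0.42 + 23.9·9.9·0.07] = 1391.02 + 932.501 = 2323.52.
With uncorrelated errors the cross-covariances are all true-score covariance, so they carry over unchanged; only the diagonal terms shrink to ρᵢσᵢ².
True-score variance = [13.2²·0.64 + 23.4²·0.57 + 23.9²·0.60 + 9.9²·0.86] + 932.501 = 850.637 + 932.501 = 1783.14.
Reliability = 1783.14 / 2323.52 = 0.767.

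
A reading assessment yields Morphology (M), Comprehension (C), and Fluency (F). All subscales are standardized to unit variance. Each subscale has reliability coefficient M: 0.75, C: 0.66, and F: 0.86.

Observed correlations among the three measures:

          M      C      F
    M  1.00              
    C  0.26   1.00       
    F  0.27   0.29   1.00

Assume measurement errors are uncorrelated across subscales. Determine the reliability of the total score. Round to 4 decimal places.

Var(M+C+F) = 3 + 2·[0.26 + 0.27 + 0.29] = 3 + 1.64 = 4.64.
Under uncorrelated errors the observed covariances equal the true-score covariances, so only the own-variance terms attenuate.
True-score variance = [0.75 + 0.66 + 0.86] + 1.64 = 2.27 + 1.64 = 3.91.
Reliability = 3.91 / 4.64 = 0.8427.

0.8427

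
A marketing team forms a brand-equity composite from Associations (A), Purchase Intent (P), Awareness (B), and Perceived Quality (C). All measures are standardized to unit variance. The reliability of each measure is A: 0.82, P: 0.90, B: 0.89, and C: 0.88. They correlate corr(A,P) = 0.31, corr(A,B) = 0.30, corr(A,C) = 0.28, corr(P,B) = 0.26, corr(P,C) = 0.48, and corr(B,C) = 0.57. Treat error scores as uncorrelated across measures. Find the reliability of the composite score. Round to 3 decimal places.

0.939

Var(A+P+B+C) = 4 + 2·[0.31 + 0.30 + 0.28 + 0.26 + 0.48 + 0.57] = 4 + 4.4 = 8.4.
Under uncorrelated errors the observed covariances equal the true-score covariances, so only the own-variance terms attenuate.
True-score variance = [0.82 + 0.90 + 0.89 + 0.88] + 4.4 = 3.49 + 4.4 = 7.89.
Reliability = 7.89 / 8.4 = 0.939.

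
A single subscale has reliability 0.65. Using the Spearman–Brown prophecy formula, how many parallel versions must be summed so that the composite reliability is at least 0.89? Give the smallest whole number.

k ≥ ρ*(1−ρ₁)/(ρ₁(1−ρ*)) = 0.89·0.35 / (0.65·0.11) = 4.357.
Smallest integer k = 5.

5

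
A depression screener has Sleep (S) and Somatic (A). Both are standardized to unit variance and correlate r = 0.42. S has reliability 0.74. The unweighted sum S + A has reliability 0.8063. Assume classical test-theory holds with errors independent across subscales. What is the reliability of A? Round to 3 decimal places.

Var(S+A) = 2 + 2·0.42 = 2.840.
True-score variance = ρ_S + ρ_A + 2·0.42, so 0.8063 = (0.74 + ρ_A + 0.84) / 2.840.
ρ_A = 0.8063·2.840 − 0.74 − 0.84 = 0.710.

0.710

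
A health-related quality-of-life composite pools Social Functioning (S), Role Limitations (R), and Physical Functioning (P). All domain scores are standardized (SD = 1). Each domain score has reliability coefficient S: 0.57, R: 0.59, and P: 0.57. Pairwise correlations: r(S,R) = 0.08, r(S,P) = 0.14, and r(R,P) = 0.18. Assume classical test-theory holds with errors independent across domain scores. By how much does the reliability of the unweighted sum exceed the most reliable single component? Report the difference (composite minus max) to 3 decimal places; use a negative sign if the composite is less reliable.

0.076

Var(sum) = 3 + 0.8 = 3.8; true-score variance = 1.73 + 0.8 = 2.53; composite reliability = 0.6658.
Max component reliability = 0.5900.
Difference = 0.6658 − 0.5900 = 0.076.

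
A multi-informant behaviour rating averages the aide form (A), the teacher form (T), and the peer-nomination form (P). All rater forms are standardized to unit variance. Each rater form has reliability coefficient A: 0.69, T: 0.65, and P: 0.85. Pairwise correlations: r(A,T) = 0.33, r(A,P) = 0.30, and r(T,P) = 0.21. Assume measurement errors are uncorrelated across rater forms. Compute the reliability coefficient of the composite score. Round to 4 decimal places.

0.8269

Var(A+T+P) = 3 + 2·[0.33 + 0.30 + 0.21] = 3 + 1.68 = 4.68.
Under uncorrelated errors the observed covariances equal the true-score covariances, so only the own-variance terms attenuate.
True-score variance = [0.69 + 0.65 + 0.85] + 1.68 = 2.19 + 1.68 = 3.87.
Reliability = 3.87 / 4.68 = 0.8269.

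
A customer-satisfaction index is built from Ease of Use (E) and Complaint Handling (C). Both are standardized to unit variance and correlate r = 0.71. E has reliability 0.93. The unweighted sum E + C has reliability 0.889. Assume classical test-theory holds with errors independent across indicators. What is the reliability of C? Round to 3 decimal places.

Var(E+C) = 2 + 2·0.71 = 3.420.
True-score variance = ρ_E + ρ_C + 2·0.71, so 0.889 = (0.93 + ρ_C + 1.42) / 3.420.
ρ_C = 0.889·3.420 − 0.93 − 1.42 = 0.690.

0.690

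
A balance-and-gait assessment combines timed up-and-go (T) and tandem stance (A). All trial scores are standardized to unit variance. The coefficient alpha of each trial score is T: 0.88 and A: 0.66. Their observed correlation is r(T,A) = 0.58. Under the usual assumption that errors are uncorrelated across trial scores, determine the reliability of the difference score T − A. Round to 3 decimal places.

0.452

Var(T−A) = 1 + 1 − 2·0.58 = 2 − 1.16 = 0.84.
Because errors are independent across components, Cov(Tᵢ,Tⱼ) = Cov(Xᵢ,Xⱼ); the off-diagonal part of the true-score variance is the same as above.
True-score variance = [0.88 + 0.66] − 1.16 = 1.54 − 1.16 = 0.38.
Reliability = 0.38 / 0.84 = 0.452.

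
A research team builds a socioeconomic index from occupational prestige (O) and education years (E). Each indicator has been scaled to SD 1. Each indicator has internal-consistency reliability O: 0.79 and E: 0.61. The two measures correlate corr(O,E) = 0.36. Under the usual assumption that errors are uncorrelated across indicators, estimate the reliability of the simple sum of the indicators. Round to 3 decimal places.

Var(O+E) = 2 + 2·[0.36] = 2 + 0.72 = 2.72.
Because errors are independent across components, Cov(Tᵢ,Tⱼ) = Cov(Xᵢ,Xⱼ); the off-diagonal part of the true-score variance is the same as above.
True-score variance = [0.79 + 0.61] + 0.72 = 1.4 + 0.72 = 2.12.
Reliability = 2.12 / 2.72 = 0.779.

0.779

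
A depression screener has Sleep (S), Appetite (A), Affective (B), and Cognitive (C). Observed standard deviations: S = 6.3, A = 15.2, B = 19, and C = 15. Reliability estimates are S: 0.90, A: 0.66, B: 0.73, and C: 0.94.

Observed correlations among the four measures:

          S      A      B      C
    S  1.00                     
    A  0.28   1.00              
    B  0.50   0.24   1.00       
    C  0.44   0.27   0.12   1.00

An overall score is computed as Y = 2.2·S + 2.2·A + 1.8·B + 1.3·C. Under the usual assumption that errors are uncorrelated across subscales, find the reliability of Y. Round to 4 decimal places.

Var(Y) = 2.2²·6.3² + 2.2²·15.2² + 1.8²·19² + 1.3²·15² + 2·[4.84·6.3·15.2·0.28 + 3.96·6.3·19·0.50 + 2.86·6.3·15·0.44 + 3.96·15.2·19·0.24 + 2.86·15.2·15·0.27 + 2.34·19·15·0.12] = 2860.22 + 2032.53 = 4892.75.
Under uncorrelated errors the observed covariances equal the true-score covariances, so only the own-variance terms attenuate.
True-score variance = [2.2²·6.3²·0.90 + 2.2²·15.2²·0.66 + 1.8²·19²·0.73 + 1.3²·15²·0.94] + 2032.53 = 2122.2 + 2032.53 = 4154.72.
Reliability = 4154.72 / 4892.75 = 0.8492.

0.8492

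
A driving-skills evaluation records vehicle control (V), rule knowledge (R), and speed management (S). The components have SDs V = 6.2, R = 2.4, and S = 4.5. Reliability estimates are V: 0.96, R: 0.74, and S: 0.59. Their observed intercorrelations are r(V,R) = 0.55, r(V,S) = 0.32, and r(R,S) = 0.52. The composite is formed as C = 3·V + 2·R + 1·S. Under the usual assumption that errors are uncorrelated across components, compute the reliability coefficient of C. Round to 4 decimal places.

Var(C) = 3²·6.2² + 2²·2.4² + 4.5² + 2·[6·6.2·2.4·0.55 + 3·6.2·4.5·0.32 + 2·2.4·4.5·0.52] = 389.25 + 174.24 = 563.49.
Under uncorrelated errors the observed covariances equal the true-score covariances, so only the own-variance terms attenuate.
True-score variance = [3²·6.2²·0.96 + 2²·2.4²·0.74 + 4.5²·0.59] + 174.24 = 361.119 + 174.24 = 535.359.
Reliability = 535.359 / 563.49 = 0.9501.

0.9501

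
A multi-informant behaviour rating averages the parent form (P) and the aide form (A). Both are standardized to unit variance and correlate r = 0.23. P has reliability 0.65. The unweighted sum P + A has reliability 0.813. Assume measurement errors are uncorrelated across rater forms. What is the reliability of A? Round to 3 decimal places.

Var(P+A) = 2 + 2·0.23 = 2.460.
True-score variance = ρ_P + ρ_A + 2·0.23, so 0.813 = (0.65 + ρ_A + 0.46) / 2.460.
ρ_A = 0.813·2.460 − 0.65 − 0.46 = 0.890.

0.890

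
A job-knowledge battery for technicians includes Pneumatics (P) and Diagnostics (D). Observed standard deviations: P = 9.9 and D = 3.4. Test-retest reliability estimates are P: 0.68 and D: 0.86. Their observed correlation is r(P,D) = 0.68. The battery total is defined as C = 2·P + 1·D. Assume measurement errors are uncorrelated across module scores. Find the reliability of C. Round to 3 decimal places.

0.743

Var(C) = 2²·9.9² + 3.4² + 2·[2·9.9·3.4·0.68] = 403.6 + 91.5552 = 495.155.
Under uncorrelated errors the observed covariances equal the true-score covariances, so only the own-variance terms attenuate.
True-score variance = [2²·9.9²·0.68 + 3.4²·0.86] + 91.5552 = 276.529 + 91.5552 = 368.084.
Reliability = 368.084 / 495.155 = 0.743.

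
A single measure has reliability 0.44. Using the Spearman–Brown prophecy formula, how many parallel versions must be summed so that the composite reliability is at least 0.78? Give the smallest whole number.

5

k ≥ ρ*(1−ρ₁)/(ρ₁(1−ρ*)) = 0.78·0.56 / (0.44·0.22) = 4.512.
Smallest integer k = 5.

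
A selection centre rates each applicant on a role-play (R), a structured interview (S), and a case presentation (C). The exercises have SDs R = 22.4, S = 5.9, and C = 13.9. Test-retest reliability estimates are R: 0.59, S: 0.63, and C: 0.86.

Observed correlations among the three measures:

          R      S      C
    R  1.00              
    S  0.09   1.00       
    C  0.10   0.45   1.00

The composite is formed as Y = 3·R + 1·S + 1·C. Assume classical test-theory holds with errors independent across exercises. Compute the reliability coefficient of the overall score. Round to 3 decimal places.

0.627

Var(Y) = 3²·22.4² + 5.9² + 13.9² + 2·[3·22.4·5.9·0.09 + 3·22.4·13.9·0.10 + 5.9·13.9·0.45] = 4743.86 + 331.991 = 5075.85.
Because errors are independent across components, Cov(Tᵢ,Tⱼ) = Cov(Xᵢ,Xⱼ); the off-diagonal part of the true-score variance is the same as above.
True-score variance = [3²·22.4²·0.59 + 5.9²·0.63 + 13.9²·0.86] + 331.991 = 2852.44 + 331.991 = 3184.43.
Reliability = 3184.43 / 5075.85 = 0.627.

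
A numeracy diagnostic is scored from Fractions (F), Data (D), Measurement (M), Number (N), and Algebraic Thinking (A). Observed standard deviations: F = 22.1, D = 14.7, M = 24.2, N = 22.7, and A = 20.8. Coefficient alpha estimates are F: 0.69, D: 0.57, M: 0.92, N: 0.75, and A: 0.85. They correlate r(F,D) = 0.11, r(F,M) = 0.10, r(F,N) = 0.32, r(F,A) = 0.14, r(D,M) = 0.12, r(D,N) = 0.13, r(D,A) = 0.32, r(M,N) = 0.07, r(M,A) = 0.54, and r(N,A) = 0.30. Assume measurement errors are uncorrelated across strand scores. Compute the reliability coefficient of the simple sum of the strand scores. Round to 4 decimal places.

Var(F+D+M+N+A) = 22.1² + 14.7² + 24.2² + 22.7² + 20.8² + 2·[22.1·14.7·0.11 + 22.1·24.2·0.10 + 22.1·22.7·0.32 + 22.1·20.8·0.14 + 14.7·24.2·0.12 + 14.7·22.7·0.13 + 14.7·20.8·0.32 + 24.2·22.7·0.07 + 24.2·20.8·0.54 + 22.7·20.8·0.30] = 2238.07 + 1899.87 = 4137.94.
Because errors are independent across components, Cov(Tᵢ,Tⱼ) = Cov(Xᵢ,Xⱼ); the off-diagonal part of the true-score variance is the same as above.
True-score variance = [22.1²·0.69 + 14.7²·0.57 + 24.2²·0.92 + 22.7²·0.75 + 20.8²·0.85] + 1899.87 = 1753.17 + 1899.87 = 3653.04.
Reliability = 3653.04 / 4137.94 = 0.8828.

0.8828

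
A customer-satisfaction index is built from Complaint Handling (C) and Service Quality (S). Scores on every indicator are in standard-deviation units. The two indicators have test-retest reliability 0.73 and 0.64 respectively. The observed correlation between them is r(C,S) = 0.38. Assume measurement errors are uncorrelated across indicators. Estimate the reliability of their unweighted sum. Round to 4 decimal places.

Var(C+S) = 2 + 2·[0.38] = 2 + 0.76 = 2.76.
With uncorrelated errors the cross-covariances are all true-score covariance, so they carry over unchanged; only the diagonal terms shrink to ρᵢσᵢ².
True-score variance = [0.73 + 0.64] + 0.76 = 1.37 + 0.76 = 2.13.
Reliability = 2.13 / 2.76 = 0.7717.

0.7717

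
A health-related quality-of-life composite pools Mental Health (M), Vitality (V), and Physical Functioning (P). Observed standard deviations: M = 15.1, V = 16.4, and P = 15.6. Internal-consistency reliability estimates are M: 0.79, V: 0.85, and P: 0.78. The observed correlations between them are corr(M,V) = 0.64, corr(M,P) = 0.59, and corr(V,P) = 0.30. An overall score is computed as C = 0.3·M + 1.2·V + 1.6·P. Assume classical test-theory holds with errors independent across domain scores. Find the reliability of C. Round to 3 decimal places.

Var(C) = 0.3²·15.1² + 1.2²·16.4² + 1.6²·15.6² + 2·[0.36·15.1·16.4·0.64 + 0.48·15.1·15.6·0.59 + 1.92·16.4·15.6·0.30] = 1030.82 + 542.261 = 1573.09.
Under uncorrelated errors the observed covariances equal the true-score covariances, so only the own-variance terms attenuate.
True-score variance = [0.3²·15.1²·0.79 + 1.2²·16.4²·0.85 + 1.6²·15.6²·0.78] + 542.261 = 831.36 + 542.261 = 1373.62.
Reliability = 1373.62 / 1573.09 = 0.873.

0.873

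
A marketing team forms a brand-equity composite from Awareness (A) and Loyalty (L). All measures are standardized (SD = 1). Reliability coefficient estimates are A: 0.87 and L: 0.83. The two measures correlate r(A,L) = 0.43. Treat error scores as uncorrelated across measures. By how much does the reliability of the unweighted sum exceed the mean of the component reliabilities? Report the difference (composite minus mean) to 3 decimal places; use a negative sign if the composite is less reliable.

Var(sum) = 2 + 0.86 = 2.86; true-score variance = 1.7 + 0.86 = 2.56; composite reliability = 0.8951.
Mean component reliability = 0.8500.
Difference = 0.8951 − 0.8500 = 0.045.

0.045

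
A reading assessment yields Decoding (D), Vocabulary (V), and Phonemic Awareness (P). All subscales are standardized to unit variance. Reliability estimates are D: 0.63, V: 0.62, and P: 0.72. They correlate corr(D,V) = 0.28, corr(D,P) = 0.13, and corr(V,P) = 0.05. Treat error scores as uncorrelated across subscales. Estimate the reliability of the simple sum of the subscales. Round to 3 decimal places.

0.737

Var(D+V+P) = 3 + 2·[0.28 + 0.13 + 0.05] = 3 + 0.92 = 3.92.
With uncorrelated errors the cross-covariances are all true-score covariance, so they carry over unchanged; only the diagonal terms shrink to ρᵢσᵢ².
True-score variance = [0.63 + 0.62 + 0.72] + 0.92 = 1.97 + 0.92 = 2.89.
Reliability = 2.89 / 3.92 = 0.737.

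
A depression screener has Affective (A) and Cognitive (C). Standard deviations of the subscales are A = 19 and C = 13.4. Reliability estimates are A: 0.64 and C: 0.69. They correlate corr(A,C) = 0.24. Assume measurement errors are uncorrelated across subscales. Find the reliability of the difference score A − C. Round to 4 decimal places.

0.5563

Var(A−C) = 19² + 13.4² − 2·19·13.4·0.24 = 540.56 − 122.208 = 418.352.
Because errors are independent across components, Cov(Tᵢ,Tⱼ) = Cov(Xᵢ,Xⱼ); the off-diagonal part of the true-score variance is the same as above.
True-score variance = [19²·0.64 + 13.4²·0.69] − 122.208 = 354.936 − 122.208 = 232.728.
Reliability = 232.728 / 418.352 = 0.5563.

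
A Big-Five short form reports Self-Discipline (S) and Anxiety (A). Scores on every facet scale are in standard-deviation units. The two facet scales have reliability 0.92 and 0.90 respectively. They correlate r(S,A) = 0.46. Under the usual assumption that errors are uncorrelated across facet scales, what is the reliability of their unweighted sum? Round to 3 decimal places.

Var(S+A) = 2 + 2·[0.46] = 2 + 0.92 = 2.92.
Because errors are independent across components, Cov(Tᵢ,Tⱼ) = Cov(Xᵢ,Xⱼ); the off-diagonal part of the true-score variance is the same as above.
True-score variance = [0.92 + 0.90] + 0.92 = 1.82 + 0.92 = 2.74.
Reliability = 2.74 / 2.92 = 0.938.

0.938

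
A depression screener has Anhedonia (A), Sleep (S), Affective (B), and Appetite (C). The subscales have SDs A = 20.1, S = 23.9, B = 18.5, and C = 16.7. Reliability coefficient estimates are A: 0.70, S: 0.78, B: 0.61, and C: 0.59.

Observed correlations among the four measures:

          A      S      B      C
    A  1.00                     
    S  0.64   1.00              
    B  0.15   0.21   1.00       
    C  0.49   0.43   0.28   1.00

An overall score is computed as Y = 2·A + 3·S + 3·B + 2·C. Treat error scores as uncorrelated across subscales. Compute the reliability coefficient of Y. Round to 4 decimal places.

Var(Y) = 2²·20.1² + 3²·23.9² + 3²·18.5² + 2²·16.7² + 2·[6·20.1·23.9·0.64 + 6·20.1·18.5·0.15 + 4·20.1·16.7·0.49 + 9·23.9·18.5·0.21 + 6·23.9·16.7·0.43 + 6·18.5·16.7·0.28] = 10952.7 + 10443.5 = 21396.2.
With uncorrelated errors the cross-covariances are all true-score covariance, so they carry over unchanged; only the diagonal terms shrink to ρᵢσᵢ².
True-score variance = [2²·20.1²·0.70 + 3²·23.9²·0.78 + 3²·18.5²·0.61 + 2²·16.7²·0.59] + 10443.5 = 7678.26 + 10443.5 = 18121.7.
Reliability = 18121.7 / 21396.2 = 0.8470.

0.8470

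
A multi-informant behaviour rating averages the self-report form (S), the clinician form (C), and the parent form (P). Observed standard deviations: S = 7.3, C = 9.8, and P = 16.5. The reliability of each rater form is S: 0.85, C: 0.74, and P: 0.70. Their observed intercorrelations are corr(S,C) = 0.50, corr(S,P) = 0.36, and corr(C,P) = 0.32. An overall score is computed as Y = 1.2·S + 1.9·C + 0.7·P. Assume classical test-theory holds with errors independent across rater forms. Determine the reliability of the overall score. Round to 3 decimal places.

Var(Y) = 1.2²·7.3² + 1.9²·9.8² + 0.7²·16.5² + 2·[2.28·7.3·9.8·0.50 + 0.84·7.3·16.5·0.36 + 1.33·9.8·16.5·0.32] = 556.845 + 373.598 = 930.443.
With uncorrelated errors the cross-covariances are all true-score covariance, so they carry over unchanged; only the diagonal terms shrink to ρᵢσᵢ².
True-score variance = [1.2²·7.3²·0.85 + 1.9²·9.8²·0.74 + 0.7²·16.5²·0.70] + 373.598 = 415.17 + 373.598 = 788.768.
Reliability = 788.768 / 930.443 = 0.848.

0.848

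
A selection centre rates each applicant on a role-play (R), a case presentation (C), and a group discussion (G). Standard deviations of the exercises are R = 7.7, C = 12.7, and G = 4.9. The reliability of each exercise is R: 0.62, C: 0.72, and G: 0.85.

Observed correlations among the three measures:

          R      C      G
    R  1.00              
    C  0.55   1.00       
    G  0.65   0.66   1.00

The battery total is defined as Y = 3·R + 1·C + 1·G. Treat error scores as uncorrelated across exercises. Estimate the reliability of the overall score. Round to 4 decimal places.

Var(Y) = 3²·7.7² + 12.7² + 4.9² + 2·[3·7.7·12.7·0.55 + 3·7.7·4.9·0.65 + 12.7·4.9·0.66] = 718.91 + 551.998 = 1270.91.
With uncorrelated errors the cross-covariances are all true-score covariance, so they carry over unchanged; only the diagonal terms shrink to ρᵢσᵢ².
True-score variance = [3²·7.7²·0.62 + 12.7²·0.72 + 4.9²·0.85] + 551.998 = 467.375 + 551.998 = 1019.37.
Reliability = 1019.37 / 1270.91 = 0.8021.

0.8021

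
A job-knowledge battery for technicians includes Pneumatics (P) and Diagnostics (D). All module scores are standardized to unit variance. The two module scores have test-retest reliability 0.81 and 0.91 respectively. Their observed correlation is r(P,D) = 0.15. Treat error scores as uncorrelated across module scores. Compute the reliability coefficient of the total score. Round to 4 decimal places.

0.8783

Var(P+D) = 2 + 2·[0.15] = 2 + 0.3 = 2.3.
Under uncorrelated errors the observed covariances equal the true-score covariances, so only the own-variance terms attenuate.
True-score variance = [0.81 + 0.91] + 0.3 = 1.72 + 0.3 = 2.02.
Reliability = 2.02 / 2.3 = 0.8783.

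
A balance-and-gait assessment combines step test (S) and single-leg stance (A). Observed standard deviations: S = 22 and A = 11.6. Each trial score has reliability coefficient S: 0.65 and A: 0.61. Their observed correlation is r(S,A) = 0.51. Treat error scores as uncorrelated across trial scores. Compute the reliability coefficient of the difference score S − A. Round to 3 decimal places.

0.381

Var(S−A) = 22² + 11.6² − 2·22·11.6·0.51 = 618.56 − 260.304 = 358.256.
With uncorrelated errors the cross-covariances are all true-score covariance, so they carry over unchanged; only the diagonal terms shrink to ρᵢσᵢ².
True-score variance = [22²·0.65 + 11.6²·0.61] − 260.304 = 396.682 − 260.304 = 136.378.
Reliability = 136.378 / 358.256 = 0.381.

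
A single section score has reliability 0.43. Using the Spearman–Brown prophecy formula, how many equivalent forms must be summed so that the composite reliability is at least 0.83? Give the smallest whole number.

k ≥ ρ*(1−ρ₁)/(ρ₁(1−ρ*)) = 0.83·0.57 / (0.43·0.17) = 6.472.
Smallest integer k = 7.

7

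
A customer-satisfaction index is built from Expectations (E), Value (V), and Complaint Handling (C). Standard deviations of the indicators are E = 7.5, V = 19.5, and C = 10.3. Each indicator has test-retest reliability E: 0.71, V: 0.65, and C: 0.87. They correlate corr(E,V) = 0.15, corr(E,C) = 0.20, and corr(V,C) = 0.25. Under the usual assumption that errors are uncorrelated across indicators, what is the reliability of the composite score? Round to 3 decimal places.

Var(E+V+C) = 7.5² + 19.5² + 10.3² + 2·[7.5·19.5·0.15 + 7.5·10.3·0.20 + 19.5·10.3·0.25] = 542.59 + 175.2 = 717.79.
With uncorrelated errors the cross-covariances are all true-score covariance, so they carry over unchanged; only the diagonal terms shrink to ρᵢσᵢ².
True-score variance = [7.5²·0.71 + 19.5²·0.65 + 10.3²·0.87] + 175.2 = 379.398 + 175.2 = 554.598.
Reliability = 554.598 / 717.79 = 0.773.

0.773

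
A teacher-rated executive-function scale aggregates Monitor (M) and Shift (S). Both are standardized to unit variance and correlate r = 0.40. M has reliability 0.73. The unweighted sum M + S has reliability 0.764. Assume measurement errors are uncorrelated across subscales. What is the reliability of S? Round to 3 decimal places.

Var(M+S) = 2 + 2·0.40 = 2.800.
True-score variance = ρ_M + ρ_S + 2·0.40, so 0.764 = (0.73 + ρ_S + 0.80) / 2.800.
ρ_S = 0.764·2.800 − 0.73 − 0.80 = 0.609.

0.609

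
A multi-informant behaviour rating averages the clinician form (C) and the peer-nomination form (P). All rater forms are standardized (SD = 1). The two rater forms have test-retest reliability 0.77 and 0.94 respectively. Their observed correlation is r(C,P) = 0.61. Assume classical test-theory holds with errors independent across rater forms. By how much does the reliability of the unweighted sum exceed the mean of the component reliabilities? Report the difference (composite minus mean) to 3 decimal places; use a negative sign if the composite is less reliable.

0.055

Var(sum) = 2 + 1.22 = 3.22; true-score variance = 1.71 + 1.22 = 2.93; composite reliability = 0.9099.
Mean component reliability = 0.8550.
Difference = 0.9099 − 0.8550 = 0.055.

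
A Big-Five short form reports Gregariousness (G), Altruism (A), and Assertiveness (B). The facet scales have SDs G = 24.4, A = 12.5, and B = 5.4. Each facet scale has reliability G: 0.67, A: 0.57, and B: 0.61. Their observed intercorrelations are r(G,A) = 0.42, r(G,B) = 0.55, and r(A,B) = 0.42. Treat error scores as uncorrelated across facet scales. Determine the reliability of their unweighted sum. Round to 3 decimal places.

0.778

Var(G+A+B) = 24.4² + 12.5² + 5.4² + 2·[24.4·12.5·0.42 + 24.4·5.4·0.55 + 12.5·5.4·0.42] = 780.77 + 457.836 = 1238.61.
With uncorrelated errors the cross-covariances are all true-score covariance, so they carry over unchanged; only the diagonal terms shrink to ρᵢσᵢ².
True-score variance = [24.4²·0.67 + 12.5²·0.57 + 5.4²·0.61] + 457.836 = 505.741 + 457.836 = 963.577.
Reliability = 963.577 / 1238.61 = 0.778.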